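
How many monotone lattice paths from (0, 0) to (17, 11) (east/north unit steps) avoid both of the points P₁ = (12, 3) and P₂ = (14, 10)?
Number of paths = 13109091

Inclusion–exclusion. Total paths: C(28, 17) = 21474180. Through P₁: C(15, 12)·C(13, 5) = 585585. Through P₂: C(24, 14)·C(4, 3) = 7845024. Since P₁ is strictly southwest of P₂, a monotone path through both must visit P₁ then P₂; paths through both = C(15, 12)·C(9, 2)·C(4, 3) = 65520. Avoid both = 21474180 − 585585 − 7845024 + 65520 = 13109091.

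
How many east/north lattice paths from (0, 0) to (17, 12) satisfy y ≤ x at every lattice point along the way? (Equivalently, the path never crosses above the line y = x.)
Number of paths = 17298645

By the reflection principle (André's argument), the number of monotone paths to (17, 12) with n ≤ m that never go above y = x is C(29, 17) − C(29, 18) = 51895935 − 34597290 = 17298645.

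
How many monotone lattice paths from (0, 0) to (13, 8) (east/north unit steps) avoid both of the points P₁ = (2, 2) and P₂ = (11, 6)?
Number of paths = 80718

Inclusion–exclusion. Total paths: C(21, 13) = 203490. Through P₁: C(4, 2)·C(17, 11) = 74256. Through P₂: C(17, 11)·C(4, 2) = 74256. Since P₁ is strictly southwest of P₂, a monotone path through both must visit P₁ then P₂; paths through both = C(4, 2)·C(13, 9)·C(4, 2) = 25740. Avoid both = 203490 − 74256 − 74256 + 25740 = 80718.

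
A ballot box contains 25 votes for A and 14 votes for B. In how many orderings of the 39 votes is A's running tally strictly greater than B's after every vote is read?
Strict-lead orderings = 4254603804

Total orderings of the 39 votes with 25 for A: C(39, 25) = 15084504396. By the Bertrand ballot formula (Cycle Lemma / reflection principle), the number of orderings in which A is strictly ahead of B throughout is (p − q)/(p + q) · C(p + q, p) = (25 − 14)/(25 + 14) · 15084504396 = 4254603804.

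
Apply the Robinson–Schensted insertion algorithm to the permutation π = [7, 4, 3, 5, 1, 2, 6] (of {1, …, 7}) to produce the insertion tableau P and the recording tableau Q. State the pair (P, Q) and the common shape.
P = [1, 2, 6] / [3, 5] / [4] / [7];  Q = [1, 4, 7] / [2, 6] / [3] / [5];  common shape = (3, 2, 1, 1)

Row-insert the values π_1, π_2, … into P one at a time, bumping the leftmost entry strictly greater than the inserted value down to the next row. The recording tableau Q records, in position (i, j), the step at which that cell was added to P.
  Insert 7 (step 1): P = [7];  Q = [1]
  Insert 4 (step 2): P = [4] / [7];  Q = [1] / [2]
  Insert 3 (step 3): P = [3] / [4] / [7];  Q = [1] / [2] / [3]
  Insert 5 (step 4): P = [3, 5] / [4] / [7];  Q = [1, 4] / [2] / [3]
  Insert 1 (step 5): P = [1, 5] / [3] / [4] / [7];  Q = [1, 4] / [2] / [3] / [5]
  Insert 2 (step 6): P = [1, 2] / [3, 5] / [4] / [7];  Q = [1, 4] / [2, 6] / [3] / [5]
  Insert 6 (step 7): P = [1, 2, 6] / [3, 5] / [4] / [7];  Q = [1, 4, 7] / [2, 6] / [3] / [5]
Final shape: (3, 2, 1, 1).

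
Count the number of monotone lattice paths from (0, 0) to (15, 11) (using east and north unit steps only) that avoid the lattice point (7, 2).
Number of paths = 6851000

Total paths from (0, 0) to (15, 11): C(26, 15) = 7726160. Paths through (7, 2): (paths (0, 0) → (7, 2)) × (paths (7, 2) → (15, 11)) = C(9, 7) · C(17, 8) = 36 · 24310 = 875160. Avoidance count = 7726160 − 875160 = 6851000.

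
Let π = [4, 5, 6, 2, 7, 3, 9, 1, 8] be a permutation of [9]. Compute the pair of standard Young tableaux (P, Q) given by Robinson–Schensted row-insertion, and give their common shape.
P = [1, 3, 6, 7, 8] / [2, 5, 9] / [4];  Q = [1, 2, 3, 5, 7] / [4, 6, 9] / [8];  common shape = (5, 3, 1)

Row-insert the values π_1, π_2, … into P one at a time, bumping the leftmost entry strictly greater than the inserted value down to the next row. The recording tableau Q records, in position (i, j), the step at which that cell was added to P.
  Insert 4 (step 1): P = [4];  Q = [1]
  Insert 5 (step 2): P = [4, 5];  Q = [1, 2]
  Insert 6 (step 3): P = [4, 5, 6];  Q = [1, 2, 3]
  Insert 2 (step 4): P = [2, 5, 6] / [4];  Q = [1, 2, 3] / [4]
  Insert 7 (step 5): P = [2, 5, 6, 7] / [4];  Q = [1, 2, 3, 5] / [4]
  Insert 3 (step 6): P = [2, 3, 6, 7] / [4, 5];  Q = [1, 2, 3, 5] / [4, 6]
  Insert 9 (step 7): P = [2, 3, 6, 7, 9] / [4, 5];  Q = [1, 2, 3, 5, 7] / [4, 6]
  Insert 1 (step 8): P = [1, 3, 6, 7, 9] / [2, 5] / [4];  Q = [1, 2, 3, 5, 7] / [4, 6] / [8]
  Insert 8 (step 9): P = [1, 3, 6, 7, 8] / [2, 5, 9] / [4];  Q = [1, 2, 3, 5, 7] / [4, 6, 9] / [8]
Final shape: (5, 3, 1).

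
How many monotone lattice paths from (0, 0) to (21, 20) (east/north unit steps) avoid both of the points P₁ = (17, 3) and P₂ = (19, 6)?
Number of paths = 269102230320

Inclusion–exclusion. Total paths: C(41, 21) = 269128937220. Through P₁: C(20, 17)·C(21, 4) = 6822900. Through P₂: C(25, 19)·C(16, 2) = 21252000. Since P₁ is strictly southwest of P₂, a monotone path through both must visit P₁ then P₂; paths through both = C(20, 17)·C(5, 2)·C(16, 2) = 1368000. Avoid both = 269128937220 − 6822900 − 21252000 + 1368000 = 269102230320.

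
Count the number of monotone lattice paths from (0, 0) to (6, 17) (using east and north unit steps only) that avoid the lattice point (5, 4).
Number of paths = 99183

Total paths from (0, 0) to (6, 17): C(23, 6) = 100947. Paths through (5, 4): (paths (0, 0) → (5, 4)) × (paths (5, 4) → (6, 17)) = C(9, 5) · C(14, 1) = 126 · 14 = 1764. Avoidance count = 100947 − 1764 = 99183.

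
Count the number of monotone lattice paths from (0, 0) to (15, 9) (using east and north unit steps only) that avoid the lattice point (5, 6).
Number of paths = 1175372

Total paths from (0, 0) to (15, 9): C(24, 15) = 1307504. Paths through (5, 6): (paths (0, 0) → (5, 6)) × (paths (5, 6) → (15, 9)) = C(11, 5) · C(13, 10) = 462 · 286 = 132132. Avoidance count = 1307504 − 132132 = 1175372.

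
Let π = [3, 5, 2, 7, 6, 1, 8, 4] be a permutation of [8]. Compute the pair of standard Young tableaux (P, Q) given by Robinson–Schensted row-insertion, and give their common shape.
P = [1, 4, 6, 8] / [2, 5] / [3, 7];  Q = [1, 2, 4, 7] / [3, 5] / [6, 8];  common shape = (4, 2, 2)

Row-insert the values π_1, π_2, … into P one at a time, bumping the leftmost entry strictly greater than the inserted value down to the next row. The recording tableau Q records, in position (i, j), the step at which that cell was added to P.
  Insert 3 (step 1): P = [3];  Q = [1]
  Insert 5 (step 2): P = [3, 5];  Q = [1, 2]
  Insert 2 (step 3): P = [2, 5] / [3];  Q = [1, 2] / [3]
  Insert 7 (step 4): P = [2, 5, 7] / [3];  Q = [1, 2, 4] / [3]
  Insert 6 (step 5): P = [2, 5, 6] / [3, 7];  Q = [1, 2, 4] / [3, 5]
  Insert 1 (step 6): P = [1, 5, 6] / [2, 7] / [3];  Q = [1, 2, 4] / [3, 5] / [6]
  Insert 8 (step 7): P = [1, 5, 6, 8] / [2, 7] / [3];  Q = [1, 2, 4, 7] / [3, 5] / [6]
  Insert 4 (step 8): P = [1, 4, 6, 8] / [2, 5] / [3, 7];  Q = [1, 2, 4, 7] / [3, 5] / [6, 8]
Final shape: (4, 2, 2).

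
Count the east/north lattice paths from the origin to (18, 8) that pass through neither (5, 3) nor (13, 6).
Number of paths = 706735

Inclusion–exclusion. Total paths: C(26, 18) = 1562275. Through P₁: C(8, 5)·C(18, 13) = 479808. Through P₂: C(19, 13)·C(7, 5) = 569772. Since P₁ is strictly southwest of P₂, a monotone path through both must visit P₁ then P₂; paths through both = C(8, 5)·C(11, 8)·C(7, 5) = 194040. Avoid both = 1562275 − 479808 − 569772 + 194040 = 706735.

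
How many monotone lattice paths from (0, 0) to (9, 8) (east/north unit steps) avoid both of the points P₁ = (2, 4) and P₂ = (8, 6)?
Number of paths = 11611

Inclusion–exclusion. Total paths: C(17, 9) = 24310. Through P₁: C(6, 2)·C(11, 7) = 4950. Through P₂: C(14, 8)·C(3, 1) = 9009. Since P₁ is strictly southwest of P₂, a monotone path through both must visit P₁ then P₂; paths through both = C(6, 2)·C(8, 6)·C(3, 1) = 1260. Avoid both = 24310 − 4950 − 9009 + 1260 = 11611.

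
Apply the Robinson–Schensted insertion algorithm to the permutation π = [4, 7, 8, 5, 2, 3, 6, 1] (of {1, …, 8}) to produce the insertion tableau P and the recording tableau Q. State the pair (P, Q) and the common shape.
P = [1, 3, 6] / [2, 5, 8] / [4] / [7];  Q = [1, 2, 3] / [4, 6, 7] / [5] / [8];  common shape = (3, 3, 1, 1)

Row-insert the values π_1, π_2, … into P one at a time, bumping the leftmost entry strictly greater than the inserted value down to the next row. The recording tableau Q records, in position (i, j), the step at which that cell was added to P.
  Insert 4 (step 1): P = [4];  Q = [1]
  Insert 7 (step 2): P = [4, 7];  Q = [1, 2]
  Insert 8 (step 3): P = [4, 7, 8];  Q = [1, 2, 3]
  Insert 5 (step 4): P = [4, 5, 8] / [7];  Q = [1, 2, 3] / [4]
  Insert 2 (step 5): P = [2, 5, 8] / [4] / [7];  Q = [1, 2, 3] / [4] / [5]
  Insert 3 (step 6): P = [2, 3, 8] / [4, 5] / [7];  Q = [1, 2, 3] / [4, 6] / [5]
  Insert 6 (step 7): P = [2, 3, 6] / [4, 5, 8] / [7];  Q = [1, 2, 3] / [4, 6, 7] / [5]
  Insert 1 (step 8): P = [1, 3, 6] / [2, 5, 8] / [4] / [7];  Q = [1, 2, 3] / [4, 6, 7] / [5] / [8]
Final shape: (3, 3, 1, 1).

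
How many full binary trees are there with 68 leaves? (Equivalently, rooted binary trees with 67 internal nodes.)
C_67 = 22033725021956517463358552614056949950

These full binary trees are counted by the Catalan number C_n = (1/(n + 1)) · C(2n, n). For n = 67: C_67 = (1/68) · C(134, 67) = 1498293301493043187508381577755872596600/68 = 22033725021956517463358552614056949950.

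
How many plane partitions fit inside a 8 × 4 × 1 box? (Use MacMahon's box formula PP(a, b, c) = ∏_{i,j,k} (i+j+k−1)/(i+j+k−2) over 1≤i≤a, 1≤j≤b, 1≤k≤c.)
PP(8, 4, 1) = 495

Evaluate the triple product over i = 1..8, j = 1..4, k = 1..1. The factors are (2/1) · (3/2) · (4/3) · (5/4) · (3/2) · (4/3) · (5/4) · (6/5) · … (32 factors total). The numerators and denominators telescope so the product is an integer; carrying out the multiplication exactly gives PP(8, 4, 1) = 495.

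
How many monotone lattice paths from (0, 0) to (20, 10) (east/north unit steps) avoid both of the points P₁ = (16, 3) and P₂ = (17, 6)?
Number of paths = 26327760

Inclusion–exclusion. Total paths: C(30, 20) = 30045015. Through P₁: C(19, 16)·C(11, 4) = 319770. Through P₂: C(23, 17)·C(7, 3) = 3533145. Since P₁ is strictly southwest of P₂, a monotone path through both must visit P₁ then P₂; paths through both = C(19, 16)·C(4, 1)·C(7, 3) = 135660. Avoid both = 30045015 − 319770 − 3533145 + 135660 = 26327760.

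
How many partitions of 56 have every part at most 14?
p(56, parts ≤ 14) = 290071

Use the recurrence p(n, m) = p(n, m−1) + p(n−m, m): either the largest part is < m (count p(n, m−1)) or the largest part is exactly m (remove one copy of m, count p(n−m, m)). With p(0, ·) = 1 this gives p(56, parts ≤ 14) = 290071. (By conjugating Young diagrams, this also counts partitions of 56 into at most 14 parts.)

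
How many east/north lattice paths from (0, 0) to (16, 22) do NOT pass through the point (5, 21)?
Number of paths = 22239185070

Total paths from (0, 0) to (16, 22): C(38, 16) = 22239974430. Paths through (5, 21): (paths (0, 0) → (5, 21)) × (paths (5, 21) → (16, 22)) = C(26, 5) · C(12, 11) = 65780 · 12 = 789360. Avoidance count = 22239974430 − 789360 = 22239185070.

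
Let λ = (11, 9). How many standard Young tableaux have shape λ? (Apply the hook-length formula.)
# SYT of shape (11, 9) = 41990

Hook-length formula: f^λ = n! / Π hook(c), product over all cells c of the Young diagram. For λ = (11, 9), n = 20 boxes. Hook lengths by row (left-to-right, top-to-bottom): [12, 11, 10, 9, 8, 7, 6, 5, 4, 2, 1]; [9, 8, 7, 6, 5, 4, 3, 2, 1]. Product of hooks = 57940033536000. So f^λ = 20! / 57940033536000 = 2432902008176640000 / 57940033536000 = 41990.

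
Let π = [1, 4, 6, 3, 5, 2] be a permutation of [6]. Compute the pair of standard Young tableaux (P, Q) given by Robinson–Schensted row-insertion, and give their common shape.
P = [1, 2, 5] / [3, 6] / [4];  Q = [1, 2, 3] / [4, 5] / [6];  common shape = (3, 2, 1)

Row-insert the values π_1, π_2, … into P one at a time, bumping the leftmost entry strictly greater than the inserted value down to the next row. The recording tableau Q records, in position (i, j), the step at which that cell was added to P.
  Insert 1 (step 1): P = [1];  Q = [1]
  Insert 4 (step 2): P = [1, 4];  Q = [1, 2]
  Insert 6 (step 3): P = [1, 4, 6];  Q = [1, 2, 3]
  Insert 3 (step 4): P = [1, 3, 6] / [4];  Q = [1, 2, 3] / [4]
  Insert 5 (step 5): P = [1, 3, 5] / [4, 6];  Q = [1, 2, 3] / [4, 5]
  Insert 2 (step 6): P = [1, 2, 5] / [3, 6] / [4];  Q = [1, 2, 3] / [4, 5] / [6]
Final shape: (3, 2, 1).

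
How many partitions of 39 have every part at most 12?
p(39, parts ≤ 12) = 19978

Use the recurrence p(n, m) = p(n, m−1) + p(n−m, m): either the largest part is < m (count p(n, m−1)) or the largest part is exactly m (remove one copy of m, count p(n−m, m)). With p(0, ·) = 1 this gives p(39, parts ≤ 12) = 19978. (By conjugating Young diagrams, this also counts partitions of 39 into at most 12 parts.)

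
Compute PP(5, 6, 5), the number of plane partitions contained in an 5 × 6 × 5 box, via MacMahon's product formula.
PP(5, 6, 5) = 3184461423

Evaluate the triple product over i = 1..5, j = 1..6, k = 1..5. The factors are (2/1) · (3/2) · (4/3) · (5/4) · (6/5) · (3/2) · (4/3) · (5/4) · … (150 factors total). The numerators and denominators telescope so the product is an integer; carrying out the multiplication exactly gives PP(5, 6, 5) = 3184461423.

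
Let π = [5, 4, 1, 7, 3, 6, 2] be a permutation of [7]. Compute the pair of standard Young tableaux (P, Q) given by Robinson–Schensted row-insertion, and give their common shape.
P = [1, 2, 6] / [3, 7] / [4] / [5];  Q = [1, 4, 6] / [2, 5] / [3] / [7];  common shape = (3, 2, 1, 1)

Row-insert the values π_1, π_2, … into P one at a time, bumping the leftmost entry strictly greater than the inserted value down to the next row. The recording tableau Q records, in position (i, j), the step at which that cell was added to P.
  Insert 5 (step 1): P = [5];  Q = [1]
  Insert 4 (step 2): P = [4] / [5];  Q = [1] / [2]
  Insert 1 (step 3): P = [1] / [4] / [5];  Q = [1] / [2] / [3]
  Insert 7 (step 4): P = [1, 7] / [4] / [5];  Q = [1, 4] / [2] / [3]
  Insert 3 (step 5): P = [1, 3] / [4, 7] / [5];  Q = [1, 4] / [2, 5] / [3]
  Insert 6 (step 6): P = [1, 3, 6] / [4, 7] / [5];  Q = [1, 4, 6] / [2, 5] / [3]
  Insert 2 (step 7): P = [1, 2, 6] / [3, 7] / [4] / [5];  Q = [1, 4, 6] / [2, 5] / [3] / [7]
Final shape: (3, 2, 1, 1).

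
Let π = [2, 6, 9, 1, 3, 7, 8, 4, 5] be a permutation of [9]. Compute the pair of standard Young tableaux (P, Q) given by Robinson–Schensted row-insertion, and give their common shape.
P = [1, 3, 4, 5] / [2, 6, 7, 8] / [9];  Q = [1, 2, 3, 7] / [4, 5, 6, 9] / [8];  common shape = (4, 4, 1)

Row-insert the values π_1, π_2, … into P one at a time, bumping the leftmost entry strictly greater than the inserted value down to the next row. The recording tableau Q records, in position (i, j), the step at which that cell was added to P.
  Insert 2 (step 1): P = [2];  Q = [1]
  Insert 6 (step 2): P = [2, 6];  Q = [1, 2]
  Insert 9 (step 3): P = [2, 6, 9];  Q = [1, 2, 3]
  Insert 1 (step 4): P = [1, 6, 9] / [2];  Q = [1, 2, 3] / [4]
  Insert 3 (step 5): P = [1, 3, 9] / [2, 6];  Q = [1, 2, 3] / [4, 5]
  Insert 7 (step 6): P = [1, 3, 7] / [2, 6, 9];  Q = [1, 2, 3] / [4, 5, 6]
  Insert 8 (step 7): P = [1, 3, 7, 8] / [2, 6, 9];  Q = [1, 2, 3, 7] / [4, 5, 6]
  Insert 4 (step 8): P = [1, 3, 4, 8] / [2, 6, 7] / [9];  Q = [1, 2, 3, 7] / [4, 5, 6] / [8]
  Insert 5 (step 9): P = [1, 3, 4, 5] / [2, 6, 7, 8] / [9];  Q = [1, 2, 3, 7] / [4, 5, 6, 9] / [8]
Final shape: (4, 4, 1).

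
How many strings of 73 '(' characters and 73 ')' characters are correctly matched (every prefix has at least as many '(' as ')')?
C_73 = 79463489365077377841208237632349268884500

These balanced parentheses are counted by the Catalan number C_n = (1/(n + 1)) · C(2n, n). For n = 73: C_73 = (1/74) · C(146, 73) = 5880298213015725960249409584793845897453000/74 = 79463489365077377841208237632349268884500.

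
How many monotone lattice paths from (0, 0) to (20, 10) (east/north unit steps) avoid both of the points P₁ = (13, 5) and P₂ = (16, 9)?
Number of paths = 14543684

Inclusion–exclusion. Total paths: C(30, 20) = 30045015. Through P₁: C(18, 13)·C(12, 7) = 6785856. Through P₂: C(25, 16)·C(5, 4) = 10214875. Since P₁ is strictly southwest of P₂, a monotone path through both must visit P₁ then P₂; paths through both = C(18, 13)·C(7, 3)·C(5, 4) = 1499400. Avoid both = 30045015 − 6785856 − 10214875 + 1499400 = 14543684.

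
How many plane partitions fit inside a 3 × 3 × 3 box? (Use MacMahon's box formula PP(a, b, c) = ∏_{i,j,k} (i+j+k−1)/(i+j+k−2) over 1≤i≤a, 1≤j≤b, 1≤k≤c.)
PP(3, 3, 3) = 980

Evaluate the triple product over i = 1..3, j = 1..3, k = 1..3. The factors are (2/1) · (3/2) · (4/3) · (3/2) · (4/3) · (5/4) · (4/3) · (5/4) · … (27 factors total). The numerators and denominators telescope so the product is an integer; carrying out the multiplication exactly gives PP(3, 3, 3) = 980.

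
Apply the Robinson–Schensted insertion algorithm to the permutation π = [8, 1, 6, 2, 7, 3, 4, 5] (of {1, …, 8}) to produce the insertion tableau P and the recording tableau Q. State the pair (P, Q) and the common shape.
P = [1, 2, 3, 4, 5] / [6, 7] / [8];  Q = [1, 3, 5, 7, 8] / [2, 6] / [4];  common shape = (5, 2, 1)

Row-insert the values π_1, π_2, … into P one at a time, bumping the leftmost entry strictly greater than the inserted value down to the next row. The recording tableau Q records, in position (i, j), the step at which that cell was added to P.
  Insert 8 (step 1): P = [8];  Q = [1]
  Insert 1 (step 2): P = [1] / [8];  Q = [1] / [2]
  Insert 6 (step 3): P = [1, 6] / [8];  Q = [1, 3] / [2]
  Insert 2 (step 4): P = [1, 2] / [6] / [8];  Q = [1, 3] / [2] / [4]
  Insert 7 (step 5): P = [1, 2, 7] / [6] / [8];  Q = [1, 3, 5] / [2] / [4]
  Insert 3 (step 6): P = [1, 2, 3] / [6, 7] / [8];  Q = [1, 3, 5] / [2, 6] / [4]
  Insert 4 (step 7): P = [1, 2, 3, 4] / [6, 7] / [8];  Q = [1, 3, 5, 7] / [2, 6] / [4]
  Insert 5 (step 8): P = [1, 2, 3, 4, 5] / [6, 7] / [8];  Q = [1, 3, 5, 7, 8] / [2, 6] / [4]
Final shape: (5, 2, 1).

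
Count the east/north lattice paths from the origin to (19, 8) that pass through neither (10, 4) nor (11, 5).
Number of paths = 1113970

Inclusion–exclusion. Total paths: C(27, 19) = 2220075. Through P₁: C(14, 10)·C(13, 9) = 715715. Through P₂: C(16, 11)·C(11, 8) = 720720. Since P₁ is strictly southwest of P₂, a monotone path through both must visit P₁ then P₂; paths through both = C(14, 10)·C(2, 1)·C(11, 8) = 330330. Avoid both = 2220075 − 715715 − 720720 + 330330 = 1113970.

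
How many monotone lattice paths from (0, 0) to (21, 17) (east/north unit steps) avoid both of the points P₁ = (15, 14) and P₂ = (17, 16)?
Number of paths = 18758954790

Inclusion–exclusion. Total paths: C(38, 21) = 28781143380. Through P₁: C(29, 15)·C(9, 6) = 6514935840. Through P₂: C(33, 17)·C(5, 4) = 5834015550. Since P₁ is strictly southwest of P₂, a monotone path through both must visit P₁ then P₂; paths through both = C(29, 15)·C(4, 2)·C(5, 4) = 2326762800. Avoid both = 28781143380 − 6514935840 − 5834015550 + 2326762800 = 18758954790.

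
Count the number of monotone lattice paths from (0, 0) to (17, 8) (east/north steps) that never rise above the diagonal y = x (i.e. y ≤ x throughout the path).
Number of paths = 600875

By the reflection principle (André's argument), the number of monotone paths to (17, 8) with n ≤ m that never go above y = x is C(25, 17) − C(25, 18) = 1081575 − 480700 = 600875.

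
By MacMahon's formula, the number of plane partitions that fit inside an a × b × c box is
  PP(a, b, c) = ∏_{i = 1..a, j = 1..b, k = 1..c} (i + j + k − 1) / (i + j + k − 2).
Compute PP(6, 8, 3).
PP(6, 8, 3) = 614083470

Evaluate the triple product over i = 1..6, j = 1..8, k = 1..3. The factors are (2/1) · (3/2) · (4/3) · (3/2) · (4/3) · (5/4) · (4/3) · (5/4) · … (144 factors total). The numerators and denominators telescope so the product is an integer; carrying out the multiplication exactly gives PP(6, 8, 3) = 614083470.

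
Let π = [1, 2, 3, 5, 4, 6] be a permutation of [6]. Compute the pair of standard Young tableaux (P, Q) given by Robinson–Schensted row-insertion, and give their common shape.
P = [1, 2, 3, 4, 6] / [5];  Q = [1, 2, 3, 4, 6] / [5];  common shape = (5, 1)

Row-insert the values π_1, π_2, … into P one at a time, bumping the leftmost entry strictly greater than the inserted value down to the next row. The recording tableau Q records, in position (i, j), the step at which that cell was added to P.
  Insert 1 (step 1): P = [1];  Q = [1]
  Insert 2 (step 2): P = [1, 2];  Q = [1, 2]
  Insert 3 (step 3): P = [1, 2, 3];  Q = [1, 2, 3]
  Insert 5 (step 4): P = [1, 2, 3, 5];  Q = [1, 2, 3, 4]
  Insert 4 (step 5): P = [1, 2, 3, 4] / [5];  Q = [1, 2, 3, 4] / [5]
  Insert 6 (step 6): P = [1, 2, 3, 4, 6] / [5];  Q = [1, 2, 3, 4, 6] / [5]
Final shape: (5, 1).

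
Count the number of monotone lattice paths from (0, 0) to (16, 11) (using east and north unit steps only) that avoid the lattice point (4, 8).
Number of paths = 12812670

Total paths from (0, 0) to (16, 11): C(27, 16) = 13037895. Paths through (4, 8): (paths (0, 0) → (4, 8)) × (paths (4, 8) → (16, 11)) = C(12, 4) · C(15, 12) = 495 · 455 = 225225. Avoidance count = 13037895 − 225225 = 12812670.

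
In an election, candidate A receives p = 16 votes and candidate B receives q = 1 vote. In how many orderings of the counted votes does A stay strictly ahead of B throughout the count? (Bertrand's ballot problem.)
Strict-lead orderings = 15

Total orderings of the 17 votes with 16 for A: C(17, 16) = 17. By the Bertrand ballot formula (Cycle Lemma / reflection principle), the number of orderings in which A is strictly ahead of B throughout is (p − q)/(p + q) · C(p + q, p) = (16 − 1)/(16 + 1) · 17 = 15.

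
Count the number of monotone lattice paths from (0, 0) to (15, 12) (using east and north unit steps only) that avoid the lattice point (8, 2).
Number of paths = 16508700

Total paths from (0, 0) to (15, 12): C(27, 15) = 17383860. Paths through (8, 2): (paths (0, 0) → (8, 2)) × (paths (8, 2) → (15, 12)) = C(10, 8) · C(17, 7) = 45 · 19448 = 875160. Avoidance count = 17383860 − 875160 = 16508700.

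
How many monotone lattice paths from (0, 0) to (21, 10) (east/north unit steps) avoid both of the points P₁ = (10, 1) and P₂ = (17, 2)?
Number of paths = 42463520

Inclusion–exclusion. Total paths: C(31, 21) = 44352165. Through P₁: C(11, 10)·C(20, 11) = 1847560. Through P₂: C(19, 17)·C(12, 4) = 84645. Since P₁ is strictly southwest of P₂, a monotone path through both must visit P₁ then P₂; paths through both = C(11, 10)·C(8, 7)·C(12, 4) = 43560. Avoid both = 44352165 − 1847560 − 84645 + 43560 = 42463520.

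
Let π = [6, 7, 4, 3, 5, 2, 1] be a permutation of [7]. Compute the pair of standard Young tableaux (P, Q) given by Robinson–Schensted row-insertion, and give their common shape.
P = [1, 5] / [2, 7] / [3] / [4] / [6];  Q = [1, 2] / [3, 5] / [4] / [6] / [7];  common shape = (2, 2, 1, 1, 1)

Row-insert the values π_1, π_2, … into P one at a time, bumping the leftmost entry strictly greater than the inserted value down to the next row. The recording tableau Q records, in position (i, j), the step at which that cell was added to P.
  Insert 6 (step 1): P = [6];  Q = [1]
  Insert 7 (step 2): P = [6, 7];  Q = [1, 2]
  Insert 4 (step 3): P = [4, 7] / [6];  Q = [1, 2] / [3]
  Insert 3 (step 4): P = [3, 7] / [4] / [6];  Q = [1, 2] / [3] / [4]
  Insert 5 (step 5): P = [3, 5] / [4, 7] / [6];  Q = [1, 2] / [3, 5] / [4]
  Insert 2 (step 6): P = [2, 5] / [3, 7] / [4] / [6];  Q = [1, 2] / [3, 5] / [4] / [6]
  Insert 1 (step 7): P = [1, 5] / [2, 7] / [3] / [4] / [6];  Q = [1, 2] / [3, 5] / [4] / [6] / [7]
Final shape: (2, 2, 1, 1, 1).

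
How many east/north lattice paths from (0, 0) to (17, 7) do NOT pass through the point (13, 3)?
Number of paths = 306904

Total paths from (0, 0) to (17, 7): C(24, 17) = 346104. Paths through (13, 3): (paths (0, 0) → (13, 3)) × (paths (13, 3) → (17, 7)) = C(16, 13) · C(8, 4) = 560 · 70 = 39200. Avoidance count = 346104 − 39200 = 306904.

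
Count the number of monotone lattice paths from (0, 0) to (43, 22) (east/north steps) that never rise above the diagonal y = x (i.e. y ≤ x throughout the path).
Number of paths = 60727722660586800

By the reflection principle (André's argument), the number of monotone paths to (43, 22) with n ≤ m that never go above y = x is C(65, 43) − C(65, 44) = 121455445321173600 − 60727722660586800 = 60727722660586800.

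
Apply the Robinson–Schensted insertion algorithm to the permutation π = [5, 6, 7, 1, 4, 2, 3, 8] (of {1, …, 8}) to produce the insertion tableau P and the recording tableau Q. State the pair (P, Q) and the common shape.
P = [1, 2, 3, 8] / [4, 6, 7] / [5];  Q = [1, 2, 3, 8] / [4, 5, 7] / [6];  common shape = (4, 3, 1)

Row-insert the values π_1, π_2, … into P one at a time, bumping the leftmost entry strictly greater than the inserted value down to the next row. The recording tableau Q records, in position (i, j), the step at which that cell was added to P.
  Insert 5 (step 1): P = [5];  Q = [1]
  Insert 6 (step 2): P = [5, 6];  Q = [1, 2]
  Insert 7 (step 3): P = [5, 6, 7];  Q = [1, 2, 3]
  Insert 1 (step 4): P = [1, 6, 7] / [5];  Q = [1, 2, 3] / [4]
  Insert 4 (step 5): P = [1, 4, 7] / [5, 6];  Q = [1, 2, 3] / [4, 5]
  Insert 2 (step 6): P = [1, 2, 7] / [4, 6] / [5];  Q = [1, 2, 3] / [4, 5] / [6]
  Insert 3 (step 7): P = [1, 2, 3] / [4, 6, 7] / [5];  Q = [1, 2, 3] / [4, 5, 7] / [6]
  Insert 8 (step 8): P = [1, 2, 3, 8] / [4, 6, 7] / [5];  Q = [1, 2, 3, 8] / [4, 5, 7] / [6]
Final shape: (4, 3, 1).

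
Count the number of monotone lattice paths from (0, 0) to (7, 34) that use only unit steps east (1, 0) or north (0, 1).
Number of paths = 22481940

A monotone lattice path from (0, 0) to (7, 34) consists of 7 east steps and 34 north steps in some order, so it is determined by which 7 of the 41 steps are east. The count is C(41, 7) = 22481940.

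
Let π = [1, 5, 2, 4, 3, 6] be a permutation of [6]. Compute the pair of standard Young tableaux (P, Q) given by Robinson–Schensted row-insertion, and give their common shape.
P = [1, 2, 3, 6] / [4] / [5];  Q = [1, 2, 4, 6] / [3] / [5];  common shape = (4, 1, 1)

Row-insert the values π_1, π_2, … into P one at a time, bumping the leftmost entry strictly greater than the inserted value down to the next row. The recording tableau Q records, in position (i, j), the step at which that cell was added to P.
  Insert 1 (step 1): P = [1];  Q = [1]
  Insert 5 (step 2): P = [1, 5];  Q = [1, 2]
  Insert 2 (step 3): P = [1, 2] / [5];  Q = [1, 2] / [3]
  Insert 4 (step 4): P = [1, 2, 4] / [5];  Q = [1, 2, 4] / [3]
  Insert 3 (step 5): P = [1, 2, 3] / [4] / [5];  Q = [1, 2, 4] / [3] / [5]
  Insert 6 (step 6): P = [1, 2, 3, 6] / [4] / [5];  Q = [1, 2, 4, 6] / [3] / [5]
Final shape: (4, 1, 1).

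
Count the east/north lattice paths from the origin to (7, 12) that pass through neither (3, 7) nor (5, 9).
Number of paths = 22448

Inclusion–exclusion. Total paths: C(19, 7) = 50388. Through P₁: C(10, 3)·C(9, 4) = 15120. Through P₂: C(14, 5)·C(5, 2) = 20020. Since P₁ is strictly southwest of P₂, a monotone path through both must visit P₁ then P₂; paths through both = C(10, 3)·C(4, 2)·C(5, 2) = 7200. Avoid both = 50388 − 15120 − 20020 + 7200 = 22448.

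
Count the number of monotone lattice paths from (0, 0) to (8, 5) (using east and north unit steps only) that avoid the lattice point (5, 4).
Number of paths = 783

Total paths from (0, 0) to (8, 5): C(13, 8) = 1287. Paths through (5, 4): (paths (0, 0) → (5, 4)) × (paths (5, 4) → (8, 5)) = C(9, 5) · C(4, 3) = 126 · 4 = 504. Avoidance count = 1287 − 504 = 783.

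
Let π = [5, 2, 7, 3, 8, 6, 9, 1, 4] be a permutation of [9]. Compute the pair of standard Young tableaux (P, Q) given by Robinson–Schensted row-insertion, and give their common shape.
P = [1, 3, 4, 9] / [2, 6, 8] / [5, 7];  Q = [1, 3, 5, 7] / [2, 4, 6] / [8, 9];  common shape = (4, 3, 2)

Row-insert the values π_1, π_2, … into P one at a time, bumping the leftmost entry strictly greater than the inserted value down to the next row. The recording tableau Q records, in position (i, j), the step at which that cell was added to P.
  Insert 5 (step 1): P = [5];  Q = [1]
  Insert 2 (step 2): P = [2] / [5];  Q = [1] / [2]
  Insert 7 (step 3): P = [2, 7] / [5];  Q = [1, 3] / [2]
  Insert 3 (step 4): P = [2, 3] / [5, 7];  Q = [1, 3] / [2, 4]
  Insert 8 (step 5): P = [2, 3, 8] / [5, 7];  Q = [1, 3, 5] / [2, 4]
  Insert 6 (step 6): P = [2, 3, 6] / [5, 7, 8];  Q = [1, 3, 5] / [2, 4, 6]
  Insert 9 (step 7): P = [2, 3, 6, 9] / [5, 7, 8];  Q = [1, 3, 5, 7] / [2, 4, 6]
  Insert 1 (step 8): P = [1, 3, 6, 9] / [2, 7, 8] / [5];  Q = [1, 3, 5, 7] / [2, 4, 6] / [8]
  Insert 4 (step 9): P = [1, 3, 4, 9] / [2, 6, 8] / [5, 7];  Q = [1, 3, 5, 7] / [2, 4, 6] / [8, 9]
Final shape: (4, 3, 2).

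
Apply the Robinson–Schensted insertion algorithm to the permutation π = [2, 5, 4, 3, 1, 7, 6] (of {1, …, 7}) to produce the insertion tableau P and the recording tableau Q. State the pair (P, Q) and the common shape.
P = [1, 3, 6] / [2, 7] / [4] / [5];  Q = [1, 2, 6] / [3, 7] / [4] / [5];  common shape = (3, 2, 1, 1)

Row-insert the values π_1, π_2, … into P one at a time, bumping the leftmost entry strictly greater than the inserted value down to the next row. The recording tableau Q records, in position (i, j), the step at which that cell was added to P.
  Insert 2 (step 1): P = [2];  Q = [1]
  Insert 5 (step 2): P = [2, 5];  Q = [1, 2]
  Insert 4 (step 3): P = [2, 4] / [5];  Q = [1, 2] / [3]
  Insert 3 (step 4): P = [2, 3] / [4] / [5];  Q = [1, 2] / [3] / [4]
  Insert 1 (step 5): P = [1, 3] / [2] / [4] / [5];  Q = [1, 2] / [3] / [4] / [5]
  Insert 7 (step 6): P = [1, 3, 7] / [2] / [4] / [5];  Q = [1, 2, 6] / [3] / [4] / [5]
  Insert 6 (step 7): P = [1, 3, 6] / [2, 7] / [4] / [5];  Q = [1, 2, 6] / [3, 7] / [4] / [5]
Final shape: (3, 2, 1, 1).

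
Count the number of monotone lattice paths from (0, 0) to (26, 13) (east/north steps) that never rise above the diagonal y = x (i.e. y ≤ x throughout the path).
Number of paths = 4211628008

By the reflection principle (André's argument), the number of monotone paths to (26, 13) with n ≤ m that never go above y = x is C(39, 26) − C(39, 27) = 8122425444 − 3910797436 = 4211628008.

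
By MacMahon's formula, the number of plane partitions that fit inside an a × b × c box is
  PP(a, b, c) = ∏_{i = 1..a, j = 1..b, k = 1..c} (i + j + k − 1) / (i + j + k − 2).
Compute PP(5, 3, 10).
PP(5, 3, 10) = 644195552

Evaluate the triple product over i = 1..5, j = 1..3, k = 1..10. The factors are (2/1) · (3/2) · (4/3) · (5/4) · (6/5) · (7/6) · (8/7) · (9/8) · … (150 factors total). The numerators and denominators telescope so the product is an integer; carrying out the multiplication exactly gives PP(5, 3, 10) = 644195552.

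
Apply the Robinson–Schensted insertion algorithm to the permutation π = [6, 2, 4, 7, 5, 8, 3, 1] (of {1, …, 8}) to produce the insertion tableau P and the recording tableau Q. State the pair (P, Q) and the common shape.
P = [1, 3, 5, 8] / [2, 7] / [4] / [6];  Q = [1, 3, 4, 6] / [2, 5] / [7] / [8];  common shape = (4, 2, 1, 1)

Row-insert the values π_1, π_2, … into P one at a time, bumping the leftmost entry strictly greater than the inserted value down to the next row. The recording tableau Q records, in position (i, j), the step at which that cell was added to P.
  Insert 6 (step 1): P = [6];  Q = [1]
  Insert 2 (step 2): P = [2] / [6];  Q = [1] / [2]
  Insert 4 (step 3): P = [2, 4] / [6];  Q = [1, 3] / [2]
  Insert 7 (step 4): P = [2, 4, 7] / [6];  Q = [1, 3, 4] / [2]
  Insert 5 (step 5): P = [2, 4, 5] / [6, 7];  Q = [1, 3, 4] / [2, 5]
  Insert 8 (step 6): P = [2, 4, 5, 8] / [6, 7];  Q = [1, 3, 4, 6] / [2, 5]
  Insert 3 (step 7): P = [2, 3, 5, 8] / [4, 7] / [6];  Q = [1, 3, 4, 6] / [2, 5] / [7]
  Insert 1 (step 8): P = [1, 3, 5, 8] / [2, 7] / [4] / [6];  Q = [1, 3, 4, 6] / [2, 5] / [7] / [8]
Final shape: (4, 2, 1, 1).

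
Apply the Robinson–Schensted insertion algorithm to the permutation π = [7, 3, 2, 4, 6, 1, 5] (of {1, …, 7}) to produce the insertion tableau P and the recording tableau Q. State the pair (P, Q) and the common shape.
P = [1, 4, 5] / [2, 6] / [3] / [7];  Q = [1, 4, 5] / [2, 7] / [3] / [6];  common shape = (3, 2, 1, 1)

Row-insert the values π_1, π_2, … into P one at a time, bumping the leftmost entry strictly greater than the inserted value down to the next row. The recording tableau Q records, in position (i, j), the step at which that cell was added to P.
  Insert 7 (step 1): P = [7];  Q = [1]
  Insert 3 (step 2): P = [3] / [7];  Q = [1] / [2]
  Insert 2 (step 3): P = [2] / [3] / [7];  Q = [1] / [2] / [3]
  Insert 4 (step 4): P = [2, 4] / [3] / [7];  Q = [1, 4] / [2] / [3]
  Insert 6 (step 5): P = [2, 4, 6] / [3] / [7];  Q = [1, 4, 5] / [2] / [3]
  Insert 1 (step 6): P = [1, 4, 6] / [2] / [3] / [7];  Q = [1, 4, 5] / [2] / [3] / [6]
  Insert 5 (step 7): P = [1, 4, 5] / [2, 6] / [3] / [7];  Q = [1, 4, 5] / [2, 7] / [3] / [6]
Final shape: (3, 2, 1, 1).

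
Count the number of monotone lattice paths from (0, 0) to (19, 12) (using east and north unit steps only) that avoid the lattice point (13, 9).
Number of paths = 99337245

Total paths from (0, 0) to (19, 12): C(31, 19) = 141120525. Paths through (13, 9): (paths (0, 0) → (13, 9)) × (paths (13, 9) → (19, 12)) = C(22, 13) · C(9, 6) = 497420 · 84 = 41783280. Avoidance count = 141120525 − 41783280 = 99337245.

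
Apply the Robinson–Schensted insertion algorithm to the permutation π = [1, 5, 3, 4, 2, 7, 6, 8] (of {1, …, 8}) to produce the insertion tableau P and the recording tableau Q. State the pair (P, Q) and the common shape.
P = [1, 2, 4, 6, 8] / [3, 7] / [5];  Q = [1, 2, 4, 6, 8] / [3, 7] / [5];  common shape = (5, 2, 1)

Row-insert the values π_1, π_2, … into P one at a time, bumping the leftmost entry strictly greater than the inserted value down to the next row. The recording tableau Q records, in position (i, j), the step at which that cell was added to P.
  Insert 1 (step 1): P = [1];  Q = [1]
  Insert 5 (step 2): P = [1, 5];  Q = [1, 2]
  Insert 3 (step 3): P = [1, 3] / [5];  Q = [1, 2] / [3]
  Insert 4 (step 4): P = [1, 3, 4] / [5];  Q = [1, 2, 4] / [3]
  Insert 2 (step 5): P = [1, 2, 4] / [3] / [5];  Q = [1, 2, 4] / [3] / [5]
  Insert 7 (step 6): P = [1, 2, 4, 7] / [3] / [5];  Q = [1, 2, 4, 6] / [3] / [5]
  Insert 6 (step 7): P = [1, 2, 4, 6] / [3, 7] / [5];  Q = [1, 2, 4, 6] / [3, 7] / [5]
  Insert 8 (step 8): P = [1, 2, 4, 6, 8] / [3, 7] / [5];  Q = [1, 2, 4, 6, 8] / [3, 7] / [5]
Final shape: (5, 2, 1).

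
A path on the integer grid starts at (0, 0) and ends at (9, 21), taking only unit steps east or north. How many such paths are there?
Number of paths = 14307150

A monotone lattice path from (0, 0) to (9, 21) consists of 9 east steps and 21 north steps in some order, so it is determined by which 9 of the 30 steps are east. The count is C(30, 9) = 14307150.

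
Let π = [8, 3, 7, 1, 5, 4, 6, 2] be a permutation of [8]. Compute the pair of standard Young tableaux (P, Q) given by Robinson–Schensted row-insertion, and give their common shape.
P = [1, 2, 6] / [3, 4] / [5] / [7] / [8];  Q = [1, 3, 7] / [2, 5] / [4] / [6] / [8];  common shape = (3, 2, 1, 1, 1)

Row-insert the values π_1, π_2, … into P one at a time, bumping the leftmost entry strictly greater than the inserted value down to the next row. The recording tableau Q records, in position (i, j), the step at which that cell was added to P.
  Insert 8 (step 1): P = [8];  Q = [1]
  Insert 3 (step 2): P = [3] / [8];  Q = [1] / [2]
  Insert 7 (step 3): P = [3, 7] / [8];  Q = [1, 3] / [2]
  Insert 1 (step 4): P = [1, 7] / [3] / [8];  Q = [1, 3] / [2] / [4]
  Insert 5 (step 5): P = [1, 5] / [3, 7] / [8];  Q = [1, 3] / [2, 5] / [4]
  Insert 4 (step 6): P = [1, 4] / [3, 5] / [7] / [8];  Q = [1, 3] / [2, 5] / [4] / [6]
  Insert 6 (step 7): P = [1, 4, 6] / [3, 5] / [7] / [8];  Q = [1, 3, 7] / [2, 5] / [4] / [6]
  Insert 2 (step 8): P = [1, 2, 6] / [3, 4] / [5] / [7] / [8];  Q = [1, 3, 7] / [2, 5] / [4] / [6] / [8]
Final shape: (3, 2, 1, 1, 1).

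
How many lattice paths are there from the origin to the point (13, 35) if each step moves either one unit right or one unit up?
Number of paths = 192928249296

A monotone lattice path from (0, 0) to (13, 35) consists of 13 east steps and 35 north steps in some order, so it is determined by which 13 of the 48 steps are east. The count is C(48, 13) = 192928249296.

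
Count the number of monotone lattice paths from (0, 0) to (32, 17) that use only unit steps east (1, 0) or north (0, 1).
Number of paths = 6499270398159

A monotone lattice path from (0, 0) to (32, 17) consists of 32 east steps and 17 north steps in some order, so it is determined by which 32 of the 49 steps are east. The count is C(49, 32) = 6499270398159.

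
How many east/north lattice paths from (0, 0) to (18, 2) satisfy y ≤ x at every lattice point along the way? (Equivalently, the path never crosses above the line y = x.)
Number of paths = 170

By the reflection principle (André's argument), the number of monotone paths to (18, 2) with n ≤ m that never go above y = x is C(20, 18) − C(20, 19) = 190 − 20 = 170.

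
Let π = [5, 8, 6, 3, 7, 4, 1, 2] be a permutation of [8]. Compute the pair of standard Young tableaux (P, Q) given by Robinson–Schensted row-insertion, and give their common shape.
P = [1, 2, 7] / [3, 4] / [5, 6] / [8];  Q = [1, 2, 5] / [3, 6] / [4, 8] / [7];  common shape = (3, 2, 2, 1)

Row-insert the values π_1, π_2, … into P one at a time, bumping the leftmost entry strictly greater than the inserted value down to the next row. The recording tableau Q records, in position (i, j), the step at which that cell was added to P.
  Insert 5 (step 1): P = [5];  Q = [1]
  Insert 8 (step 2): P = [5, 8];  Q = [1, 2]
  Insert 6 (step 3): P = [5, 6] / [8];  Q = [1, 2] / [3]
  Insert 3 (step 4): P = [3, 6] / [5] / [8];  Q = [1, 2] / [3] / [4]
  Insert 7 (step 5): P = [3, 6, 7] / [5] / [8];  Q = [1, 2, 5] / [3] / [4]
  Insert 4 (step 6): P = [3, 4, 7] / [5, 6] / [8];  Q = [1, 2, 5] / [3, 6] / [4]
  Insert 1 (step 7): P = [1, 4, 7] / [3, 6] / [5] / [8];  Q = [1, 2, 5] / [3, 6] / [4] / [7]
  Insert 2 (step 8): P = [1, 2, 7] / [3, 4] / [5, 6] / [8];  Q = [1, 2, 5] / [3, 6] / [4, 8] / [7]
Final shape: (3, 2, 2, 1).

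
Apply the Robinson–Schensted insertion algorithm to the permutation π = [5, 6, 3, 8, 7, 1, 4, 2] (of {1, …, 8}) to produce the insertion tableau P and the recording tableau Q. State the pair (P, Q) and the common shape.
P = [1, 2, 7] / [3, 4] / [5, 6] / [8];  Q = [1, 2, 4] / [3, 5] / [6, 7] / [8];  common shape = (3, 2, 2, 1)

Row-insert the values π_1, π_2, … into P one at a time, bumping the leftmost entry strictly greater than the inserted value down to the next row. The recording tableau Q records, in position (i, j), the step at which that cell was added to P.
  Insert 5 (step 1): P = [5];  Q = [1]
  Insert 6 (step 2): P = [5, 6];  Q = [1, 2]
  Insert 3 (step 3): P = [3, 6] / [5];  Q = [1, 2] / [3]
  Insert 8 (step 4): P = [3, 6, 8] / [5];  Q = [1, 2, 4] / [3]
  Insert 7 (step 5): P = [3, 6, 7] / [5, 8];  Q = [1, 2, 4] / [3, 5]
  Insert 1 (step 6): P = [1, 6, 7] / [3, 8] / [5];  Q = [1, 2, 4] / [3, 5] / [6]
  Insert 4 (step 7): P = [1, 4, 7] / [3, 6] / [5, 8];  Q = [1, 2, 4] / [3, 5] / [6, 7]
  Insert 2 (step 8): P = [1, 2, 7] / [3, 4] / [5, 6] / [8];  Q = [1, 2, 4] / [3, 5] / [6, 7] / [8]
Final shape: (3, 2, 2, 1).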